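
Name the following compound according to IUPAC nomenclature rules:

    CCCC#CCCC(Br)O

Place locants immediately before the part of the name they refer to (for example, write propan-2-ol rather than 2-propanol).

1-bromooct-4-yn-1-ol

The longest carbon chain that includes the –OH group and the multiple bond has 8 carbons, so the parent hydride is octane.
The highest-priority functional group is an alcohol (–OH), so the name ends in -ol.
A C≡C triple bond in the chain gives the infix -yne-.
Choose the numbering such that numbering from this end puts the hydroxyl group at C-1 rather than C-8.
That gives the hydroxyl at C-1; the triple bond between C-4 and C-5; a bromo group at C-1.
Putting it together: 1-bromooct-4-yn-1-ol.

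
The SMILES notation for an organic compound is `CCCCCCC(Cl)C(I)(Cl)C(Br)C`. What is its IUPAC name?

2-bromo-3,4-dichloro-3-iododecane

The longest carbon chain is 10 atoms: the parent is decane.
Choose the numbering such that the substituent locant set {2,3,3,4} is lower than {7,8,8,9} at the first point of difference.
That gives a bromo group at C-2; chloro groups at C-3 and C-4; an iodo group at C-3.
The substituents are ordered alphabetically, ignoring any di-/tri- multipliers.
Assembling the pieces gives 2-bromo-3,4-dichloro-3-iododecane.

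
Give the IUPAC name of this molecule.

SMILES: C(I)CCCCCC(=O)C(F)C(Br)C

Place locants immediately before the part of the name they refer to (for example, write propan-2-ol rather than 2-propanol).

2-bromo-3-fluoro-10-iododecan-4-one

The longest chain bearing the carbonyl is 10 carbons long (decane).
The highest-priority functional group is a ketone (C=O on an internal carbon), so the name ends in -one.
The numbering direction is chosen so that numbering from this end puts the carbonyl group at C-4 rather than C-7.
This places the carbonyl at C-4; a bromo group at C-2; a fluoro group at C-3; an iodo group at C-10.
The substituents are ordered alphabetically, ignoring any di-/tri- multipliers.
Assembling the pieces gives 2-bromo-3-fluoro-10-iododecan-4-one.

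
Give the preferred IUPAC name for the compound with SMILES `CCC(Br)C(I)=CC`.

The longest chain bearing the multiple bond is 6 carbons long (hexane).
There is one C=C double bond, indicated by the ending -ene.
The numbering direction is chosen so that numbering from this end puts the double bond at C-2 rather than C-4.
That gives the double bond between C-2 and C-3; a bromo group at C-4; an iodo group at C-3.
Substituent prefixes are cited in alphabetical order (multiplying prefixes like di-/tri- are ignored for ordering).
Putting it together: 4-bromo-3-iodohex-2-ene.

4-bromo-3-iodohex-2-ene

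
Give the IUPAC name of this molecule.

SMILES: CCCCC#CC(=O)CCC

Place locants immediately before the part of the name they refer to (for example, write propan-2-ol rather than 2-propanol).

dec-5-yn-4-one

Counting along the main chain through the carbonyl and the multiple bond gives 10 carbons: the parent is decane.
A ketone (C=O on an internal carbon) is the principal characteristic group, giving the suffix -one.
The chain contains a C≡C triple bond, so the unsaturation ending is -yne.
The numbering direction is chosen so that numbering from this end puts the carbonyl group at C-4 rather than C-7.
With this numbering: the carbonyl at C-4; the triple bond between C-5 and C-6.
Putting it together: dec-5-yn-4-one.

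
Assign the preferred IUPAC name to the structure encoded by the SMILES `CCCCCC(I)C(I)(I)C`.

2,2,3-triiodooctane

The parent chain contains 8 carbons (octane).
Choose the numbering such that the substituent locant set {2,2,3} is lower than {6,7,7} at the first point of difference.
That gives iodo groups at C-2 (×2) and C-3.
Putting it together: 2,2,3-triiodooctane.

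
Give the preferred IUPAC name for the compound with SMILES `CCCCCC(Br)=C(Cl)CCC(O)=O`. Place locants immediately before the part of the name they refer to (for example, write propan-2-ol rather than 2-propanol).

The longest chain bearing the –COOH group and the multiple bond is 10 carbons long (decane).
A carboxylic acid (terminal –COOH) is the principal characteristic group, giving the suffix -oic acid.
The chain contains a C=C double bond, so the unsaturation ending is -ene.
Number the chain so that the carboxylic acid carbon is C-1 by definition.
With this numbering: the double bond between C-4 and C-5; a bromo group at C-5; a chloro group at C-4.
The substituents are ordered alphabetically, ignoring any di-/tri- multipliers.
The name is 5-bromo-4-chlorodec-4-enoic acid.

5-bromo-4-chlorodec-4-enoic acid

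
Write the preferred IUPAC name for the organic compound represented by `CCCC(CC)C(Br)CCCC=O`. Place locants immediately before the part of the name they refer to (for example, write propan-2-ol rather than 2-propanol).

5-bromo-6-ethylnonanal

The longest carbon chain that includes the –CHO group has 9 carbons, so the parent hydride is nonane.
The highest-priority functional group is an aldehyde (terminal –CHO), so the name ends in -al.
Choose the numbering such that the aldehyde carbon is C-1 by definition.
This places a bromo group at C-5; an ethyl group at C-6.
Substituent prefixes are cited in alphabetical order (multiplying prefixes like di-/tri- are ignored for ordering).
Putting it together: 5-bromo-6-ethylnonanal.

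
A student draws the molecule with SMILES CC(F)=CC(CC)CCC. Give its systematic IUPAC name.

4-ethyl-2-fluorohept-2-ene

The longest chain bearing the multiple bond is 7 carbons long (heptane).
A C=C double bond in the chain gives the infix -ene-.
Number the chain so that numbering from this end puts the double bond at C-2 rather than C-5.
This places the double bond between C-2 and C-3; an ethyl group at C-4; a fluoro group at C-2.
Prefixes are listed alphabetically: ethyl, fluoro.
Putting it together: 4-ethyl-2-fluorohept-2-ene.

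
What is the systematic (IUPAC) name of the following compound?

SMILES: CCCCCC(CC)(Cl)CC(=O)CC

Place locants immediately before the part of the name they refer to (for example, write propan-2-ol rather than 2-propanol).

5-chloro-5-ethyldecan-3-one

Counting along the main chain through the carbonyl gives 10 carbons: the parent is decane.
The principal characteristic group is a ketone (C=O on an internal carbon), named with the suffix -one.
The numbering direction is chosen so that numbering from this end puts the carbonyl group at C-3 rather than C-8.
That gives the carbonyl at C-3; a chloro group at C-5; an ethyl group at C-5.
The substituents are ordered alphabetically, ignoring any di-/tri- multipliers.
The name is 5-chloro-5-ethyldecan-3-one.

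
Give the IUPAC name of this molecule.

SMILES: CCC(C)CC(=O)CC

5-methylheptan-3-one

Counting along the main chain through the carbonyl gives 7 carbons: the parent is heptane.
A ketone (C=O on an internal carbon) is the principal characteristic group, giving the suffix -one.
Choose the numbering such that numbering from this end puts the carbonyl group at C-3 rather than C-5.
With this numbering: the carbonyl at C-3; a methyl group at C-5.
Putting it together: 5-methylheptan-3-one.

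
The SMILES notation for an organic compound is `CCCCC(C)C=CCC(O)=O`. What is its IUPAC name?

The longest chain bearing the –COOH group and the multiple bond is 9 carbons long (nonane).
A carboxylic acid (terminal –COOH) is the principal characteristic group, giving the suffix -oic acid.
There is one C=C double bond, indicated by the ending -ene.
The numbering direction is chosen so that the carboxylic acid carbon is C-1 by definition.
That gives the double bond between C-3 and C-4; a methyl group at C-5.
The name is 5-methylnon-3-enoic acid.

5-methylnon-3-enoic acid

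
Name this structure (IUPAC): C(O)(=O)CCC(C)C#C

The longest chain bearing the –COOH group and the multiple bond is 6 carbons long (hexane).
A carboxylic acid (terminal –COOH) is the principal characteristic group, giving the suffix -oic acid.
There is one C≡C triple bond, indicated by the ending -yne.
Number the chain so that the carboxylic acid carbon is C-1 by definition.
This places the triple bond between C-5 and C-6; a methyl group at C-4.
Assembling the pieces gives 4-methylhex-5-ynoic acid.

4-methylhex-5-ynoic acid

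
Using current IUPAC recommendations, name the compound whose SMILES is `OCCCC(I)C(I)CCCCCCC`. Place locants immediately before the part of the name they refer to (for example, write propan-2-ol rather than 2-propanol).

The longest chain bearing the –OH group is 12 carbons long (dodecane).
The principal characteristic group is an alcohol (–OH), named with the suffix -ol.
The numbering direction is chosen so that numbering from this end puts the hydroxyl group at C-1 rather than C-12.
That gives the hydroxyl at C-1; iodo groups at C-4 and C-5.
Putting it together: 4,5-diiodododecan-1-ol.

4,5-diiodododecan-1-ol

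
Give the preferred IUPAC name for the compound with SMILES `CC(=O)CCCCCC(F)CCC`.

8-fluoroundecan-2-one

Counting along the main chain through the carbonyl gives 11 carbons: the parent is undecane.
A ketone (C=O on an internal carbon) is the principal characteristic group, giving the suffix -one.
Number the chain so that numbering from this end puts the carbonyl group at C-2 rather than C-10.
That gives the carbonyl at C-2; a fluoro group at C-8.
Assembling the pieces gives 8-fluoroundecan-2-one.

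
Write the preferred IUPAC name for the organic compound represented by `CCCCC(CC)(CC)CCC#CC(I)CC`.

Counting along the main chain through the multiple bond gives 12 carbons: the parent is dodecane.
A C≡C triple bond in the chain gives the infix -yne-.
Number the chain so that numbering from this end puts the triple bond at C-4 rather than C-8.
With this numbering: the triple bond between C-4 and C-5; two ethyl groups at C-8; an iodo group at C-3.
Prefixes are listed alphabetically: ethyl, iodo.
Assembling the pieces gives 8,8-diethyl-3-iodododec-4-yne.

8,8-diethyl-3-iodododec-4-yne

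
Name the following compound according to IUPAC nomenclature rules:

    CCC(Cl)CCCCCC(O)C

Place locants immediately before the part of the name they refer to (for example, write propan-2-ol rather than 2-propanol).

8-chlorodecan-2-ol

Counting along the main chain through the –OH group gives 10 carbons: the parent is decane.
The principal characteristic group is an alcohol (–OH), named with the suffix -ol.
Number the chain so that numbering from this end puts the hydroxyl group at C-2 rather than C-9.
With this numbering: the hydroxyl at C-2; a chloro group at C-8.
Putting it together: 8-chlorodecan-2-ol.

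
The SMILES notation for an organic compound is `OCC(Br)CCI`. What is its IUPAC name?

The longest carbon chain that includes the –OH group has 4 carbons, so the parent hydride is butane.
An alcohol (–OH) is the principal characteristic group, giving the suffix -ol.
The numbering direction is chosen so that numbering from this end puts the hydroxyl group at C-1 rather than C-4.
With this numbering: the hydroxyl at C-1; a bromo group at C-2; an iodo group at C-4.
Prefixes are listed alphabetically: bromo, iodo.
Putting it together: 2-bromo-4-iodobutan-1-ol.

2-bromo-4-iodobutan-1-ol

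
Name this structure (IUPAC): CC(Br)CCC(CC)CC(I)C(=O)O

The longest chain bearing the –COOH group is 8 carbons long (octane).
A carboxylic acid (terminal –COOH) is the principal characteristic group, giving the suffix -oic acid.
The numbering direction is chosen so that the carboxylic acid carbon is C-1 by definition.
With this numbering: a bromo group at C-7; an ethyl group at C-4; an iodo group at C-2.
Prefixes are listed alphabetically: bromo, ethyl, iodo.
Assembling the pieces gives 7-bromo-4-ethyl-2-iodooctanoic acid.

7-bromo-4-ethyl-2-iodooctanoic acid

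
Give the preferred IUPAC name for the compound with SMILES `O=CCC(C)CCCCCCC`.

The longest chain bearing the –CHO group is 10 carbons long (decane).
The principal characteristic group is an aldehyde (terminal –CHO), named with the suffix -al.
The numbering direction is chosen so that the aldehyde carbon is C-1 by definition.
This places a methyl group at C-3.
Putting it together: 3-methyldecanal.

3-methyldecanal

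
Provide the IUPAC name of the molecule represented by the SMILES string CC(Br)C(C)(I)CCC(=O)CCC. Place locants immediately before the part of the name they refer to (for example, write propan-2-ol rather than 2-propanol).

The longest carbon chain that includes the carbonyl has 9 carbons, so the parent hydride is nonane.
The principal characteristic group is a ketone (C=O on an internal carbon), named with the suffix -one.
Number the chain so that numbering from this end puts the carbonyl group at C-4 rather than C-6.
With this numbering: the carbonyl at C-4; a bromo group at C-8; an iodo group at C-7; a methyl group at C-7.
The substituents are ordered alphabetically, ignoring any di-/tri- multipliers.
Putting it together: 8-bromo-7-iodo-7-methylnonan-4-one.

8-bromo-7-iodo-7-methylnonan-4-one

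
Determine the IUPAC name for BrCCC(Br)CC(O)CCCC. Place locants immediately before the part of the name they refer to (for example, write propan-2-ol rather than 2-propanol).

1,3-dibromononan-5-ol

The longest chain bearing the –OH group is 9 carbons long (nonane).
An alcohol (–OH) is the principal characteristic group, giving the suffix -ol.
Choose the numbering such that the substituent locant set {1,3} is lower than {7,9} at the first point of difference.
This places the hydroxyl at C-5; bromo groups at C-1 and C-3.
Assembling the pieces gives 1,3-dibromononan-5-ol.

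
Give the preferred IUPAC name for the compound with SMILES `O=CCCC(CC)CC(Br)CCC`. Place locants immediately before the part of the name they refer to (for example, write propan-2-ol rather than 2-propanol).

The longest carbon chain that includes the –CHO group has 9 carbons, so the parent hydride is nonane.
An aldehyde (terminal –CHO) is the principal characteristic group, giving the suffix -al.
The numbering direction is chosen so that the aldehyde carbon is C-1 by definition.
This places a bromo group at C-6; an ethyl group at C-4.
The substituents are ordered alphabetically, ignoring any di-/tri- multipliers.
The name is 6-bromo-4-ethylnonanal.

6-bromo-4-ethylnonanal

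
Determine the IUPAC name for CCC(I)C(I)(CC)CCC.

The longest continuous carbon chain has 7 atoms, so the parent hydride is heptane.
Number the chain so that the substituent locant set {3,4,4} is lower than {4,4,5} at the first point of difference.
This places an ethyl group at C-4; iodo groups at C-3 and C-4.
The substituents are ordered alphabetically, ignoring any di-/tri- multipliers.
Putting it together: 4-ethyl-3,4-diiodoheptane.

4-ethyl-3,4-diiodoheptane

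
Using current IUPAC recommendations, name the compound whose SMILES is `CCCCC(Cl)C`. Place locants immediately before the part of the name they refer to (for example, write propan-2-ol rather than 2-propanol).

2-chlorohexane

The longest carbon chain is 6 atoms: the parent is hexane.
The numbering direction is chosen so that the substituent locant set {2} is lower than {5} at the first point of difference.
This places a chloro group at C-2.
The name is 2-chlorohexane.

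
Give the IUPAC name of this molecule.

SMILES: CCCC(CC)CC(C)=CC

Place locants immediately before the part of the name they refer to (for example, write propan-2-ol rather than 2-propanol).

The longest carbon chain that includes the multiple bond has 8 carbons, so the parent hydride is octane.
The chain contains a C=C double bond, so the unsaturation ending is -ene.
Choose the numbering such that numbering from this end puts the double bond at C-2 rather than C-6.
This places the double bond between C-2 and C-3; an ethyl group at C-5; a methyl group at C-3.
The substituents are ordered alphabetically, ignoring any di-/tri- multipliers.
The name is 5-ethyl-3-methyloct-2-ene.

5-ethyl-3-methyloct-2-ene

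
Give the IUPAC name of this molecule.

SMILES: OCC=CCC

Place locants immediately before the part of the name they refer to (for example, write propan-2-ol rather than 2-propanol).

pent-2-en-1-ol

Counting along the main chain through the –OH group and the multiple bond gives 5 carbons: the parent is pentane.
An alcohol (–OH) is the principal characteristic group, giving the suffix -ol.
The chain contains a C=C double bond, so the unsaturation ending is -ene.
Number the chain so that numbering from this end puts the hydroxyl group at C-1 rather than C-5.
This places the hydroxyl at C-1; the double bond between C-2 and C-3.
The name is pent-2-en-1-ol.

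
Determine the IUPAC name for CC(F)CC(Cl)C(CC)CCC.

The longest carbon chain is 8 atoms: the parent is octane.
The numbering direction is chosen so that the substituent locant set {2,4,5} is lower than {4,5,7} at the first point of difference.
That gives a chloro group at C-4; an ethyl group at C-5; a fluoro group at C-2.
Prefixes are listed alphabetically: chloro, ethyl, fluoro.
Putting it together: 4-chloro-5-ethyl-2-fluorooctane.

4-chloro-5-ethyl-2-fluorooctane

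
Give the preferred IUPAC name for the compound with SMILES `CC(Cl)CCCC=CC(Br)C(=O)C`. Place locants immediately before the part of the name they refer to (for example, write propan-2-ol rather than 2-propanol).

The longest chain bearing the carbonyl and the multiple bond is 10 carbons long (decane).
The principal characteristic group is a ketone (C=O on an internal carbon), named with the suffix -one.
A C=C double bond in the chain gives the infix -ene-.
Number the chain so that numbering from this end puts the carbonyl group at C-2 rather than C-9.
This places the carbonyl at C-2; the double bond between C-4 and C-5; a bromo group at C-3; a chloro group at C-9.
Prefixes are listed alphabetically: bromo, chloro.
The name is 3-bromo-9-chlorodec-4-en-2-one.

3-bromo-9-chlorodec-4-en-2-one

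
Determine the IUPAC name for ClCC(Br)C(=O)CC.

2-bromo-1-chloropentan-3-one

The longest carbon chain that includes the carbonyl has 5 carbons, so the parent hydride is pentane.
A ketone (C=O on an internal carbon) is the principal characteristic group, giving the suffix -one.
Number the chain so that the substituent locant set {1,2} is lower than {4,5} at the first point of difference.
This places the carbonyl at C-3; a bromo group at C-2; a chloro group at C-1.
Substituent prefixes are cited in alphabetical order (multiplying prefixes like di-/tri- are ignored for ordering).
Putting it together: 2-bromo-1-chloropentan-3-one.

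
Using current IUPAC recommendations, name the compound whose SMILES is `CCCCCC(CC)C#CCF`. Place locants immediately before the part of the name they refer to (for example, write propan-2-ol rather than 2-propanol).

4-ethyl-1-fluoronon-2-yne

The longest chain bearing the multiple bond is 9 carbons long (nonane).
There is one C≡C triple bond, indicated by the ending -yne.
Choose the numbering such that numbering from this end puts the triple bond at C-2 rather than C-7.
That gives the triple bond between C-2 and C-3; an ethyl group at C-4; a fluoro group at C-1.
Substituent prefixes are cited in alphabetical order (multiplying prefixes like di-/tri- are ignored for ordering).
Assembling the pieces gives 4-ethyl-1-fluoronon-2-yne.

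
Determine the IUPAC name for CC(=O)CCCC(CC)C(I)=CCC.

The longest carbon chain that includes the carbonyl and the multiple bond has 10 carbons, so the parent hydride is decane.
A ketone (C=O on an internal carbon) is the principal characteristic group, giving the suffix -one.
The chain contains a C=C double bond, so the unsaturation ending is -ene.
Choose the numbering such that numbering from this end puts the carbonyl group at C-2 rather than C-9.
With this numbering: the carbonyl at C-2; the double bond between C-7 and C-8; an ethyl group at C-6; an iodo group at C-7.
The substituents are ordered alphabetically, ignoring any di-/tri- multipliers.
The name is 6-ethyl-7-iododec-7-en-2-one.

6-ethyl-7-iododec-7-en-2-one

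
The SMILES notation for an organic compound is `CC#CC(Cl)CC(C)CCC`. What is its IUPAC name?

The longest chain bearing the multiple bond is 9 carbons long (nonane).
A C≡C triple bond in the chain gives the infix -yne-.
Choose the numbering such that numbering from this end puts the triple bond at C-2 rather than C-7.
This places the triple bond between C-2 and C-3; a chloro group at C-4; a methyl group at C-6.
Prefixes are listed alphabetically: chloro, methyl.
Putting it together: 4-chloro-6-methylnon-2-yne.

4-chloro-6-methylnon-2-yne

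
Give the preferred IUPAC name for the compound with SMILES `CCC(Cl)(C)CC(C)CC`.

3-chloro-3,5-dimethylheptane

The longest continuous carbon chain has 7 atoms, so the parent hydride is heptane.
Choose the numbering such that the substituent locant set {3,3,5} is lower than {3,5,5} at the first point of difference.
This places a chloro group at C-3; methyl groups at C-3 and C-5.
Prefixes are listed alphabetically: chloro, methyl.
Assembling the pieces gives 3-chloro-3,5-dimethylheptane.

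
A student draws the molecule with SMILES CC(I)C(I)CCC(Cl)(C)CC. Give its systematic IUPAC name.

6-chloro-2,3-diiodo-6-methyloctane

The parent chain contains 8 carbons (octane).
The numbering direction is chosen so that the substituent locant set {2,3,6,6} is lower than {3,3,6,7} at the first point of difference.
With this numbering: a chloro group at C-6; iodo groups at C-2 and C-3; a methyl group at C-6.
Substituent prefixes are cited in alphabetical order (multiplying prefixes like di-/tri- are ignored for ordering).
Assembling the pieces gives 6-chloro-2,3-diiodo-6-methyloctane.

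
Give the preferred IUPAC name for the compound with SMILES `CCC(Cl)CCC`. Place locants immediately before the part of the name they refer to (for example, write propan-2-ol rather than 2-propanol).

The parent chain contains 6 carbons (hexane).
Number the chain so that the substituent locant set {3} is lower than {4} at the first point of difference.
With this numbering: a chloro group at C-3.
Putting it together: 3-chlorohexane.

3-chlorohexane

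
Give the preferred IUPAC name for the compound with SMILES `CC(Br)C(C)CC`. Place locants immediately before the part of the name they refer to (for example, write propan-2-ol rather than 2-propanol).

The longest continuous carbon chain has 5 atoms, so the parent hydride is pentane.
Number the chain so that the substituent locant set {2,3} is lower than {3,4} at the first point of difference.
That gives a bromo group at C-2; a methyl group at C-3.
Prefixes are listed alphabetically: bromo, methyl.
The name is 2-bromo-3-methylpentane.

2-bromo-3-methylpentane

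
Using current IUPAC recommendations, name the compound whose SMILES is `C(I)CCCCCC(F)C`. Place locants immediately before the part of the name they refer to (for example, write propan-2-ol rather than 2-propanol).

7-fluoro-1-iodooctane

The longest continuous carbon chain has 8 atoms, so the parent hydride is octane.
The numbering direction is chosen so that the substituent locant set {1,7} is lower than {2,8} at the first point of difference.
With this numbering: a fluoro group at C-7; an iodo group at C-1.
Substituent prefixes are cited in alphabetical order (multiplying prefixes like di-/tri- are ignored for ordering).
Assembling the pieces gives 7-fluoro-1-iodooctane.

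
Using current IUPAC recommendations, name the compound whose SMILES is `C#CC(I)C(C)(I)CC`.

3,4-diiodo-4-methylhex-1-yne

Counting along the main chain through the multiple bond gives 6 carbons: the parent is hexane.
There is one C≡C triple bond, indicated by the ending -yne.
Choose the numbering such that numbering from this end puts the triple bond at C-1 rather than C-5.
That gives the triple bond between C-1 and C-2; iodo groups at C-3 and C-4; a methyl group at C-4.
Prefixes are listed alphabetically: iodo, methyl.
Putting it together: 3,4-diiodo-4-methylhex-1-yne.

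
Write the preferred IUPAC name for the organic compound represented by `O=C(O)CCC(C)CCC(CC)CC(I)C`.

7-ethyl-9-iodo-4-methyldecanoic acid

The longest chain bearing the –COOH group is 10 carbons long (decane).
The principal characteristic group is a carboxylic acid (terminal –COOH), named with the suffix -oic acid.
Choose the numbering such that the carboxylic acid carbon is C-1 by definition.
With this numbering: an ethyl group at C-7; an iodo group at C-9; a methyl group at C-4.
Prefixes are listed alphabetically: ethyl, iodo, methyl.
The name is 7-ethyl-9-iodo-4-methyldecanoic acid.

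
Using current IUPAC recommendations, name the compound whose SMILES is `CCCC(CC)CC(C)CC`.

The parent chain contains 8 carbons (octane).
Choose the numbering such that the substituent locant set {3,5} is lower than {4,6} at the first point of difference.
With this numbering: an ethyl group at C-5; a methyl group at C-3.
Substituent prefixes are cited in alphabetical order (multiplying prefixes like di-/tri- are ignored for ordering).
Putting it together: 5-ethyl-3-methyloctane.

5-ethyl-3-methyloctane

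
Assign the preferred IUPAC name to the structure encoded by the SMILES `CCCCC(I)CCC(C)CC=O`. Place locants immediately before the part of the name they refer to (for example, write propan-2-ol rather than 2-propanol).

Counting along the main chain through the –CHO group gives 10 carbons: the parent is decane.
The principal characteristic group is an aldehyde (terminal –CHO), named with the suffix -al.
The numbering direction is chosen so that the aldehyde carbon is C-1 by definition.
This places an iodo group at C-6; a methyl group at C-3.
Substituent prefixes are cited in alphabetical order (multiplying prefixes like di-/tri- are ignored for ordering).
Assembling the pieces gives 6-iodo-3-methyldecanal.

6-iodo-3-methyldecanal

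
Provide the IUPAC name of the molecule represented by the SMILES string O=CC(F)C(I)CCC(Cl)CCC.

6-chloro-2-fluoro-3-iodononanal

The longest carbon chain that includes the –CHO group has 9 carbons, so the parent hydride is nonane.
An aldehyde (terminal –CHO) is the principal characteristic group, giving the suffix -al.
The numbering direction is chosen so that the aldehyde carbon is C-1 by definition.
This places a chloro group at C-6; a fluoro group at C-2; an iodo group at C-3.
Prefixes are listed alphabetically: chloro, fluoro, iodo.
Putting it together: 6-chloro-2-fluoro-3-iodononanal.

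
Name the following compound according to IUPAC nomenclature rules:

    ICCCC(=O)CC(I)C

The longest chain bearing the carbonyl is 7 carbons long (heptane).
The highest-priority functional group is a ketone (C=O on an internal carbon), so the name ends in -one.
Number the chain so that the substituent locant set {1,6} is lower than {2,7} at the first point of difference.
That gives the carbonyl at C-4; iodo groups at C-1 and C-6.
Assembling the pieces gives 1,6-diiodoheptan-4-one.

1,6-diiodoheptan-4-one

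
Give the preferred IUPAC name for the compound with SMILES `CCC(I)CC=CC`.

5-iodohept-2-ene

The longest chain bearing the multiple bond is 7 carbons long (heptane).
A C=C double bond in the chain gives the infix -ene-.
Choose the numbering such that numbering from this end puts the double bond at C-2 rather than C-5.
That gives the double bond between C-2 and C-3; an iodo group at C-5.
The name is 5-iodohept-2-ene.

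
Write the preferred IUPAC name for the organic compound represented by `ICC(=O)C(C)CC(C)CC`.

The longest chain bearing the carbonyl is 7 carbons long (heptane).
A ketone (C=O on an internal carbon) is the principal characteristic group, giving the suffix -one.
Choose the numbering such that numbering from this end puts the carbonyl group at C-2 rather than C-6.
That gives the carbonyl at C-2; an iodo group at C-1; methyl groups at C-3 and C-5.
Prefixes are listed alphabetically: iodo, methyl.
Assembling the pieces gives 1-iodo-3,5-dimethylheptan-2-one.

1-iodo-3,5-dimethylheptan-2-one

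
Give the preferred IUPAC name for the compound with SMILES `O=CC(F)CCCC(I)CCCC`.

The longest carbon chain that includes the –CHO group has 10 carbons, so the parent hydride is decane.
An aldehyde (terminal –CHO) is the principal characteristic group, giving the suffix -al.
Choose the numbering such that the aldehyde carbon is C-1 by definition.
This places a fluoro group at C-2; an iodo group at C-6.
The substituents are ordered alphabetically, ignoring any di-/tri- multipliers.
Assembling the pieces gives 2-fluoro-6-iododecanal.

2-fluoro-6-iododecanal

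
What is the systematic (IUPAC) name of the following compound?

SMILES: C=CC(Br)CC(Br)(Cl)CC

3,5-dibromo-5-chlorohept-1-ene

The longest chain bearing the multiple bond is 7 carbons long (heptane).
There is one C=C double bond, indicated by the ending -ene.
Number the chain so that numbering from this end puts the double bond at C-1 rather than C-6.
That gives the double bond between C-1 and C-2; bromo groups at C-3 and C-5; a chloro group at C-5.
The substituents are ordered alphabetically, ignoring any di-/tri- multipliers.
Assembling the pieces gives 3,5-dibromo-5-chlorohept-1-ene.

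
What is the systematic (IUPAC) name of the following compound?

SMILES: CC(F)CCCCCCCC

2-fluorodecane

The parent chain contains 10 carbons (decane).
Number the chain so that the substituent locant set {2} is lower than {9} at the first point of difference.
With this numbering: a fluoro group at C-2.
The name is 2-fluorodecane.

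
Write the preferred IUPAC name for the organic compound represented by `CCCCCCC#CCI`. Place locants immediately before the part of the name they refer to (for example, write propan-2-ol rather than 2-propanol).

The longest carbon chain that includes the multiple bond has 9 carbons, so the parent hydride is nonane.
A C≡C triple bond in the chain gives the infix -yne-.
The numbering direction is chosen so that numbering from this end puts the triple bond at C-2 rather than C-7.
With this numbering: the triple bond between C-2 and C-3; an iodo group at C-1.
The name is 1-iodonon-2-yne.

1-iodonon-2-yne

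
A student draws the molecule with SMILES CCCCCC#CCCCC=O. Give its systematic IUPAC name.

undec-5-ynal

The longest carbon chain that includes the –CHO group and the multiple bond has 11 carbons, so the parent hydride is undecane.
An aldehyde (terminal –CHO) is the principal characteristic group, giving the suffix -al.
A C≡C triple bond in the chain gives the infix -yne-.
Choose the numbering such that the aldehyde carbon is C-1 by definition.
That gives the triple bond between C-5 and C-6.
Putting it together: undec-5-ynal.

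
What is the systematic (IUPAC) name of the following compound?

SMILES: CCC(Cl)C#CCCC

3-chlorooct-4-yne

The longest chain bearing the multiple bond is 8 carbons long (octane).
A C≡C triple bond in the chain gives the infix -yne-.
The numbering direction is chosen so that the substituent locant set {3} is lower than {6} at the first point of difference.
That gives the triple bond between C-4 and C-5; a chloro group at C-3.
Assembling the pieces gives 3-chlorooct-4-yne.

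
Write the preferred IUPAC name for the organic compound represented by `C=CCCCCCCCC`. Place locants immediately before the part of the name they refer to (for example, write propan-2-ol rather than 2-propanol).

dec-1-ene

Counting along the main chain through the multiple bond gives 10 carbons: the parent is decane.
There is one C=C double bond, indicated by the ending -ene.
Number the chain so that numbering from this end puts the double bond at C-1 rather than C-9.
With this numbering: the double bond between C-1 and C-2.
Assembling the pieces gives dec-1-ene.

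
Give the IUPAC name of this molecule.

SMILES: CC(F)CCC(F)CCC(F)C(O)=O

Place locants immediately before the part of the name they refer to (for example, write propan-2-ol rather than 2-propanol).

2,5,8-trifluorononanoic acid

Counting along the main chain through the –COOH group gives 9 carbons: the parent is nonane.
The highest-priority functional group is a carboxylic acid (terminal –COOH), so the name ends in -oic acid.
Number the chain so that the carboxylic acid carbon is C-1 by definition.
With this numbering: fluoro groups at C-2 and C-5 and C-8.
Assembling the pieces gives 2,5,8-trifluorononanoic acid.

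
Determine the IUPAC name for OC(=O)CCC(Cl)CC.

4-chlorohexanoic acid

Counting along the main chain through the –COOH group gives 6 carbons: the parent is hexane.
A carboxylic acid (terminal –COOH) is the principal characteristic group, giving the suffix -oic acid.
Number the chain so that the carboxylic acid carbon is C-1 by definition.
With this numbering: a chloro group at C-4.
Assembling the pieces gives 4-chlorohexanoic acid.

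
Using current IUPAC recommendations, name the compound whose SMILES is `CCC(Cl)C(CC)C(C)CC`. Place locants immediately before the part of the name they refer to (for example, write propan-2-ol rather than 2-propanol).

The longest continuous carbon chain has 7 atoms, so the parent hydride is heptane.
Choose the numbering such that the locant sets are identical either way, so the alphabetically earlier chloro substituent takes the lower locant (3 rather than 5).
This places a chloro group at C-3; an ethyl group at C-4; a methyl group at C-5.
Prefixes are listed alphabetically: chloro, ethyl, methyl.
The name is 3-chloro-4-ethyl-5-methylheptane.

3-chloro-4-ethyl-5-methylheptane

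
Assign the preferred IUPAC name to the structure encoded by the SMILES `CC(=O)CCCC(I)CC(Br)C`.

8-bromo-6-iodononan-2-one

The longest chain bearing the carbonyl is 9 carbons long (nonane).
The principal characteristic group is a ketone (C=O on an internal carbon), named with the suffix -one.
Number the chain so that numbering from this end puts the carbonyl group at C-2 rather than C-8.
This places the carbonyl at C-2; a bromo group at C-8; an iodo group at C-6.
The substituents are ordered alphabetically, ignoring any di-/tri- multipliers.
The name is 8-bromo-6-iodononan-2-one.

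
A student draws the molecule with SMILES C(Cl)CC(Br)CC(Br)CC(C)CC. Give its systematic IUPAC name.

3,5-dibromo-1-chloro-7-methylnonane

The longest carbon chain is 9 atoms: the parent is nonane.
Number the chain so that the substituent locant set {1,3,5,7} is lower than {3,5,7,9} at the first point of difference.
That gives bromo groups at C-3 and C-5; a chloro group at C-1; a methyl group at C-7.
Prefixes are listed alphabetically: bromo, chloro, methyl.
Assembling the pieces gives 3,5-dibromo-1-chloro-7-methylnonane.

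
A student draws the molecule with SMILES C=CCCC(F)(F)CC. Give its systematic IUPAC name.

The longest carbon chain that includes the multiple bond has 7 carbons, so the parent hydride is heptane.
The chain contains a C=C double bond, so the unsaturation ending is -ene.
The numbering direction is chosen so that numbering from this end puts the double bond at C-1 rather than C-6.
With this numbering: the double bond between C-1 and C-2; two fluoro groups at C-5.
The name is 5,5-difluorohept-1-ene.

5,5-difluorohept-1-ene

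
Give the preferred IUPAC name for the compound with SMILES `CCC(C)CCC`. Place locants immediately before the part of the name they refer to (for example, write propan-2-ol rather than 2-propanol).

The parent chain contains 6 carbons (hexane).
Number the chain so that the substituent locant set {3} is lower than {4} at the first point of difference.
This places a methyl group at C-3.
Assembling the pieces gives 3-methylhexane.

3-methylhexane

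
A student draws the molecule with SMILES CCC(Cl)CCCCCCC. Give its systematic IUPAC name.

3-chlorodecane

The parent chain contains 10 carbons (decane).
The numbering direction is chosen so that the substituent locant set {3} is lower than {8} at the first point of difference.
That gives a chloro group at C-3.
Putting it together: 3-chlorodecane.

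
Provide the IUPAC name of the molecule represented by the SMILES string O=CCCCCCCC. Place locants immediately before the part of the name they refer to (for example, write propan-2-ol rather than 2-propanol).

octanal

The longest chain bearing the –CHO group is 8 carbons long (octane).
An aldehyde (terminal –CHO) is the principal characteristic group, giving the suffix -al.
The numbering direction is chosen so that the aldehyde carbon is C-1 by definition.
Putting it together: octanal.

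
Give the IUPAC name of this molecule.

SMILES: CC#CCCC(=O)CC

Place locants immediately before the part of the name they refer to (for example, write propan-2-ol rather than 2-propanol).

oct-6-yn-3-one

The longest carbon chain that includes the carbonyl and the multiple bond has 8 carbons, so the parent hydride is octane.
A ketone (C=O on an internal carbon) is the principal characteristic group, giving the suffix -one.
There is one C≡C triple bond, indicated by the ending -yne.
The numbering direction is chosen so that numbering from this end puts the carbonyl group at C-3 rather than C-6.
This places the carbonyl at C-3; the triple bond between C-6 and C-7.
Assembling the pieces gives oct-6-yn-3-one.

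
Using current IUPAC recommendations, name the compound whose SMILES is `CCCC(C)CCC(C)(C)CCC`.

The longest carbon chain is 10 atoms: the parent is decane.
Choose the numbering such that the substituent locant set {4,4,7} is lower than {4,7,7} at the first point of difference.
This places methyl groups at C-4 (×2) and C-7.
Putting it together: 4,4,7-trimethyldecane.

4,4,7-trimethyldecane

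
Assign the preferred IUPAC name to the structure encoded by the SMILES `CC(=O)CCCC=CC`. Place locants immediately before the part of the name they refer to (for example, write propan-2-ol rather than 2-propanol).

oct-6-en-2-one

The longest chain bearing the carbonyl and the multiple bond is 8 carbons long (octane).
The principal characteristic group is a ketone (C=O on an internal carbon), named with the suffix -one.
The chain contains a C=C double bond, so the unsaturation ending is -ene.
Number the chain so that numbering from this end puts the carbonyl group at C-2 rather than C-7.
With this numbering: the carbonyl at C-2; the double bond between C-6 and C-7.
The name is oct-6-en-2-one.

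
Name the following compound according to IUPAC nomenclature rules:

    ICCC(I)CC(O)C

4,6-diiodohexan-2-ol

The longest carbon chain that includes the –OH group has 6 carbons, so the parent hydride is hexane.
The highest-priority functional group is an alcohol (–OH), so the name ends in -ol.
Number the chain so that numbering from this end puts the hydroxyl group at C-2 rather than C-5.
This places the hydroxyl at C-2; iodo groups at C-4 and C-6.
The name is 4,6-diiodohexan-2-ol.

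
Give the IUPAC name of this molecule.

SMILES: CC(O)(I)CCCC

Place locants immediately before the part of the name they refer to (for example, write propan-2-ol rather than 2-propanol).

2-iodohexan-2-ol

The longest chain bearing the –OH group is 6 carbons long (hexane).
The principal characteristic group is an alcohol (–OH), named with the suffix -ol.
The numbering direction is chosen so that numbering from this end puts the hydroxyl group at C-2 rather than C-5.
With this numbering: the hydroxyl at C-2; an iodo group at C-2.
Putting it together: 2-iodohexan-2-ol.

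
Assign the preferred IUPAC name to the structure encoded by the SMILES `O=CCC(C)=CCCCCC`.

3-methylnon-3-enal

The longest carbon chain that includes the –CHO group and the multiple bond has 9 carbons, so the parent hydride is nonane.
The highest-priority functional group is an aldehyde (terminal –CHO), so the name ends in -al.
There is one C=C double bond, indicated by the ending -ene.
The numbering direction is chosen so that the aldehyde carbon is C-1 by definition.
That gives the double bond between C-3 and C-4; a methyl group at C-3.
The name is 3-methylnon-3-enal.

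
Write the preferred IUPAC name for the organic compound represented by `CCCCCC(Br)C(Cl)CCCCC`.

The longest carbon chain is 12 atoms: the parent is dodecane.
Choose the numbering such that the locant sets are identical either way, so the alphabetically earlier bromo substituent takes the lower locant (6 rather than 7).
That gives a bromo group at C-6; a chloro group at C-7.
Prefixes are listed alphabetically: bromo, chloro.
The name is 6-bromo-7-chlorododecane.

6-bromo-7-chlorododecane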